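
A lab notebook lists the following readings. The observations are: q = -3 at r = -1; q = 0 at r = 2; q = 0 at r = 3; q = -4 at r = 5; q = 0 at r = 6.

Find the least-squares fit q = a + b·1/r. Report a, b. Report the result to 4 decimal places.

a = -1.4698, b = 1.7454

MᵀM·[a, b]ᵀ = Mᵀq reads: 5·a + (1/5)·b = -7;  (1/5)·a + (643/450)·b = 11/5.
(Σ1 = 5, Σ1/r = 1/5, Σ1/r·1/r = 643/450, Σq = -7, Σ1/r·q = 11/5.)
Eliminating b: (643/450)·(row 1) − (1/5)·(row 2) gives (3197/450)·a = (643/450)·(-7) − (1/5)·(11/5) = -4699/450, so a = -4699/3197.
Then b = ((11/5) − (1/5)·(-4699/3197))/(643/450) = 5580/3197.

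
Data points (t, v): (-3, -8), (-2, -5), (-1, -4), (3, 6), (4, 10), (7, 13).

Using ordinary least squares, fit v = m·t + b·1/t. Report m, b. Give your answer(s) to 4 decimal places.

Forming AᵀA = [[88, 6]; [6, 10973/7056]] and Aᵀv = [187, 326/21]ᵀ gives AᵀA·[m, b]ᵀ = Aᵀv.
Δ = 88·(10973/7056) − 6² = 88951/882.
m = (187·(10973/7056) − 6·(326/21))/(88951/882) = 1394735/711608; b = (88·(326/21) − 6·187)/(88951/882) = 215292/88951.

m = 1.9600, b = 2.4203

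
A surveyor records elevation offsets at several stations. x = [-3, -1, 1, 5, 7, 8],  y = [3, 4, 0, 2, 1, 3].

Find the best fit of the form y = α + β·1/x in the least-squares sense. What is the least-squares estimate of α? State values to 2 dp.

Forming MᵀM = [[6, 113/840]; [113/840, 1543249/705600]] and Mᵀy = [13, -1143/280]ᵀ gives MᵀM·[α, β]ᵀ = Mᵀy.
Determinant 6·(1543249/705600) − (113/840)² = 369869/28224.
α = (13·(1543249/705600) − (113/840)·(-1143/280))/(369869/28224) = 20449714/9246725; β = (6·(-1143/280) − (113/840)·13)/(369869/28224) = -3703224/1849345.

α = 2.21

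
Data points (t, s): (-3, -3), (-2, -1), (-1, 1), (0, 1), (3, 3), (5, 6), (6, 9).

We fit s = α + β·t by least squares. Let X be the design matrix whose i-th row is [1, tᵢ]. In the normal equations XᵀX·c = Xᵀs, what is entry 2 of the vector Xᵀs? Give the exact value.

Entry 2 ↔ basis t, so (Xᵀs)_{2} = Σᵢ (t)·sᵢ = (-3)·(-3) + (-2)·(-1) + (-1)·(1) + (0)·(1) + (3)·(3) + (5)·(6) + (6)·(9) = 103.

103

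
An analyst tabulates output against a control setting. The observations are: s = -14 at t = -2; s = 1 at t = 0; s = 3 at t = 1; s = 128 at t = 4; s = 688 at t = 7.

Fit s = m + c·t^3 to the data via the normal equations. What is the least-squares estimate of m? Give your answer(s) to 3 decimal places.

The normal system MᵀM·[m, c]ᵀ = Mᵀs is [[5, 400]; [400, 121810]]·[m, c]ᵀ = [806, 244291]ᵀ.
Determinant 5·121810 − 400² = 449050.
m = (806·121810 − 400·244291)/449050 = 46246/44905; c = (5·244291 − 400·806)/449050 = 179811/89810.

m = 1.030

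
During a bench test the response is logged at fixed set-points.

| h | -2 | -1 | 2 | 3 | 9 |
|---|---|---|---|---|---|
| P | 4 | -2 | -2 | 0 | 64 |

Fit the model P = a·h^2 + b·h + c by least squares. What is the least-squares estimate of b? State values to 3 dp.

Sums needed: Σh^2·h^2 = 6675, Σh^2·h = 755, Σh^2 = 99, Σh·h = 99, Σh = 11, Σ1 = 5.
For XᵀP: Σh^2·P = 5190, Σh·P = 566, ΣP = 64.
Solving the 3×3 system (Gaussian elimination) gives a = 1195/1178, b = -32061/20026, c = -37685/10013.

b = -1.601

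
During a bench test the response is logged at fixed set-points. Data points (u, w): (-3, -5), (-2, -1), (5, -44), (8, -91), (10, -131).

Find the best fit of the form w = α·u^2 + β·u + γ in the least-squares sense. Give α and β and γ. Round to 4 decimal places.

α = -0.9624, β = -3.0602, γ = -4.5009

Normal-equation sums: Σu^2·u^2 = 14818, Σu^2·u = 1602, Σu^2 = 202, Σu·u = 202, Σu = 18, Σ1 = 5.
Right-hand side: Σu^2·w = -20073, Σu·w = -2241, Σw = -272.
Inverting the 3×3 Gram matrix, [α, β, γ]ᵀ = [-89081/92558, -141624/46279, -208295/46279]ᵀ.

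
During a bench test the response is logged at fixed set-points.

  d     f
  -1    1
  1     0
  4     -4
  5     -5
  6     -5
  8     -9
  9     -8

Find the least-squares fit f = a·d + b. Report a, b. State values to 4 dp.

a = -1.0147, b = 0.3529

From the data, Σd·d = 224, Σd = 32, Σ1 = 7.
And Σd·f = -216, Σf = -30.
MᵀM·[a, b]ᵀ = Mᵀf becomes [[224, 32]; [32, 7]]·[a, b]ᵀ = [-216, -30]ᵀ.
Eliminating b: 7·(row 1) − 32·(row 2) gives 544·a = 7·(-216) − 32·(-30) = -552, so a = -69/68.
Then b = ((-30) − 32·(-69/68))/7 = 6/17.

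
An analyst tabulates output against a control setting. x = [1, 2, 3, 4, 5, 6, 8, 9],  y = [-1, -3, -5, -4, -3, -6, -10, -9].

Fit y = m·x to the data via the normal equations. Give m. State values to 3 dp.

m = -1.059

Setting ∂/∂m … = 0 gives: 236·m = -250.
Hence m = -250 / 236 ≈ -1.05932.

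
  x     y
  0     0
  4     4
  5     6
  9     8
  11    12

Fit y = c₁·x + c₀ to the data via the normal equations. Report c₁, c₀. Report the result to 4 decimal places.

From the data, Σx·x = 243, Σx = 29, Σ1 = 5.
And Σx·y = 250, Σy = 30.
So AᵀA·[c₁, c₀]ᵀ = Aᵀy: [[243, 29]; [29, 5]]·[c₁, c₀]ᵀ = [250, 30]ᵀ.
det = 243·5 − 29² = 374.
c₁ = (250·5 − 29·30)/374 = 190/187; c₀ = (243·30 − 29·250)/374 = 20/187.

c₁ = 1.0160, c₀ = 0.1070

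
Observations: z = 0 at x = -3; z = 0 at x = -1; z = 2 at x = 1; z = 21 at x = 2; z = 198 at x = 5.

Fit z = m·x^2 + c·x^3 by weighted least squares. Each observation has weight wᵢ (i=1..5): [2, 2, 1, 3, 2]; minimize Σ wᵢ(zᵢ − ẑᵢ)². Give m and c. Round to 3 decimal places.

m = 2.977, c = 0.990

Entries of AᵀWA: Σwᵢ·x^2·x^2 = 1463, Σwᵢ·x^2·x^3 = 5859, Σwᵢ·x^3·x^3 = 32903.
Right-hand side: Σwᵢ·x^2·z = 10154, Σwᵢ·x^3·z = 50006.
AᵀWA·[m, c]ᵀ = AᵀWz becomes [[1463, 5859]; [5859, 32903]]·[m, c]ᵀ = [10154, 50006]ᵀ.
Δ = 1463·32903 − 5859² = 13809208.
m = (10154·32903 − 5859·50006)/13809208 = 10277977/3452302; c = (1463·50006 − 5859·10154)/13809208 = 488089/493186.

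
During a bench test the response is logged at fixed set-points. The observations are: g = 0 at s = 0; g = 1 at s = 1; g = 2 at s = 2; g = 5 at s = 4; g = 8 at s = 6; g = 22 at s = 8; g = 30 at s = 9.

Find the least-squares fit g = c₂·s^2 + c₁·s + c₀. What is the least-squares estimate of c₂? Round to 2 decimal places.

Sums needed: Σs^2·s^2 = 12226, Σs^2·s = 1530, Σs^2 = 202, Σs·s = 202, Σs = 30, Σ1 = 7.
And Σs^2·g = 4215, Σs·g = 519, Σg = 68.
XᵀX·[c₂, c₁, c₀]ᵀ = Xᵀg becomes [[12226, 1530, 202]; [1530, 202, 30]; [202, 30, 7]]·[c₂, c₁, c₀]ᵀ = [4215, 519, 68]ᵀ.
Inverting the 3×3 Gram matrix, [c₂, c₁, c₀]ᵀ = [12461/24882, -5936/4147, 1337/957]ᵀ.

c₂ = 0.50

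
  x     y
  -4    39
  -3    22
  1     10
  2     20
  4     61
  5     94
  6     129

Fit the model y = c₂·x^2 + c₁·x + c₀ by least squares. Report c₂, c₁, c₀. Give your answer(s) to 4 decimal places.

c₂ = 3.0176, c₁ = 2.8915, c₀ = 2.9008

The normal system MᵀM·[c₂, c₁, c₀]ᵀ = Mᵀy is [[2531, 323, 107]; [323, 107, 11]; [107, 11, 7]]·[c₂, c₁, c₀]ᵀ = [8882, 1316, 375]ᵀ.
Solving the 3×3 system (Gaussian elimination) gives c₂ = 24799/8218, c₁ = 47525/16436, c₀ = 6811/2348.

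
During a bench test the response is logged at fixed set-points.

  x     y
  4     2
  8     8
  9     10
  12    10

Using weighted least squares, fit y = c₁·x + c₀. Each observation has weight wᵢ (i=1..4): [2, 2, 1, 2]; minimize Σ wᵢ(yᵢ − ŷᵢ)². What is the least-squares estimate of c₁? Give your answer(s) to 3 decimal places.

c₁ = 1.031

Normal-equation sums: Σwᵢ·x·x = 529, Σwᵢ·x = 57, Σwᵢ·1 = 7.
For AᵀWy: Σwᵢ·x·y = 474, Σwᵢ·y = 50.
det = 529·7 − 57² = 454.
c₁ = (474·7 − 57·50)/454 = 234/227; c₀ = (529·50 − 57·474)/454 = -284/227.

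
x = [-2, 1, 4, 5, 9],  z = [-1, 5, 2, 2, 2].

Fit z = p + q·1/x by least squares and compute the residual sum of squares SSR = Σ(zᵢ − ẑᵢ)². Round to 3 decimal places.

Compute the Gram sums: Σ1 = 5, Σ1/x = 191/180, Σ1/x·1/x = 44221/32400.
For Mᵀz: Σz = 10, Σ1/x·z = 298/45.
So MᵀM·[p, q]ᵀ = Mᵀz: [[5, 191/180]; [191/180, 44221/32400]]·[p, q]ᵀ = [10, 298/45]ᵀ.
Determinant 5·(44221/32400) − (191/180)² = 11539/2025.
p = (10·(44221/32400) − (191/180)·(298/45))/(11539/2025) = 107269/92312; q = (5·(298/45) − (191/180)·10)/(11539/2025) = 91125/23078.
Residuals: -17331/92312, -10209/92312, -6885/46156, 405/8392, 36855/92312; SSR = 10683/46156.

SSR = 0.231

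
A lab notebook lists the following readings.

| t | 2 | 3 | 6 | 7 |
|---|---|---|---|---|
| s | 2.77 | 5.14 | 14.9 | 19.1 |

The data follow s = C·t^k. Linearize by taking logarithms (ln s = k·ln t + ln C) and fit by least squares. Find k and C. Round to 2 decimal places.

k = 1.54, C = 0.95

Let Y = ln s. Fitting Y = k·ln t + ln C by least squares:
Σln t = 5.5294, Σ(ln t)² = 8.6844, Σln s = 8.3069, Σln t·ln s = 13.0847.
Normal system: [[8.6844, 5.5294]; [5.5294, 4]]·[k, ln C]ᵀ = [13.0847, 8.3069]ᵀ.
Δ = 8.6844·4 − (5.5294)² = 4.1629; k = (13.0847·4 − 5.5294·8.3069)/4.1629 = 1.53887, ln C = (8.6844·8.3069 − 5.5294·13.0847)/4.1629 = -0.05054, so C = exp(-0.05054) = 0.95072.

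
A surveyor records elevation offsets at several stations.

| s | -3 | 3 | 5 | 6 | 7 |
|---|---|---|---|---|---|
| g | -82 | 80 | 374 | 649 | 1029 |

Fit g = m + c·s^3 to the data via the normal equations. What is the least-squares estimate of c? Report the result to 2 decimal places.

Sums needed: Σ1 = 5, Σs^3 = 684, Σs^3·s^3 = 181388.
For Aᵀg: Σg = 2050, Σs^3·g = 544255.
AᵀA·[m, c]ᵀ = Aᵀg becomes [[5, 684]; [684, 181388]]·[m, c]ᵀ = [2050, 544255]ᵀ.
det = 5·181388 − 684² = 439084.
m = (2050·181388 − 684·544255)/439084 = -106255/109771; c = (5·544255 − 684·2050)/439084 = 1319075/439084.

c = 3.00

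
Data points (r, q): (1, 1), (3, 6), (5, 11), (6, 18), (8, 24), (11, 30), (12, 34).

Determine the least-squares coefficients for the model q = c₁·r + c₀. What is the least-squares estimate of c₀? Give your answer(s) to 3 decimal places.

c₀ = -2.269

MᵀM·[c₁, c₀]ᵀ = Mᵀq reads: 400·c₁ + 46·c₀ = 1112;  46·c₁ + 7·c₀ = 124.
(Σr·r = 400, Σr = 46, Σ1 = 7, Σr·q = 1112, Σq = 124.)
Δ = 400·7 − 46² = 684.
c₁ = (1112·7 − 46·124)/684 = 520/171; c₀ = (400·124 − 46·1112)/684 = -388/171.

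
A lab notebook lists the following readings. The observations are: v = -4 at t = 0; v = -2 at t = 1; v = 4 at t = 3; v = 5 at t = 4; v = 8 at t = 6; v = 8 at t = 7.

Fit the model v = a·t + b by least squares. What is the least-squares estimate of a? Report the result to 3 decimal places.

a = 1.800

With design matrix A, AᵀA = [[111, 21]; [21, 6]] and Aᵀv = [134, 19]ᵀ.
Δ = 111·6 − 21² = 225.
a = (134·6 − 21·19)/225 = 9/5; b = (111·19 − 21·134)/225 = -47/15.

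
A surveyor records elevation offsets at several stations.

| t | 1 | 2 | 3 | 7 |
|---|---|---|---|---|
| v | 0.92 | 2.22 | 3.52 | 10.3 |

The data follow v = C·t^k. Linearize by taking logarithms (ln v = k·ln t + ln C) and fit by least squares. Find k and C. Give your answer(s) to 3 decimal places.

Taking logs, ln v = k·ln t + ln C, so regress ln v on ln t.
Sums: Σln t = 3.7377, Σ(ln t)² = 5.4740, Σln v = 4.3047, Σln t·ln v = 6.4735.
Normal system: [[5.4740, 3.7377]; [3.7377, 4]]·[k, ln C]ᵀ = [6.4735, 4.3047]ᵀ.
Solving (det = 7.9257): k = 1.23703, ln C = -0.07972, so C = exp(-0.07972) = 0.92338.

k = 1.237, C = 0.923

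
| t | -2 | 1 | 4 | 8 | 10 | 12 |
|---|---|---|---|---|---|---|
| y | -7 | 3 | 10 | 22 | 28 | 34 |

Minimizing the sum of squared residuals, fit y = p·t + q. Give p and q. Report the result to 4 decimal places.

Setting ∂/∂p … = 0 gives: 329·p + 33·q = 921;  33·p + 6·q = 90.
(Σt·t = 329, Σt = 33, Σ1 = 6, Σt·y = 921, Σy = 90.)
Δ = 329·6 − 33² = 885.
p = (921·6 − 33·90)/885 = 852/295; q = (329·90 − 33·921)/885 = -261/295.

p = 2.8881, q = -0.8847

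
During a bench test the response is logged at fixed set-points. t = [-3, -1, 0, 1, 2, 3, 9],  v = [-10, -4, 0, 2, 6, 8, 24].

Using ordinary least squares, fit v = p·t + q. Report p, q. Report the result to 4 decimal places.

The normal system MᵀM·[p, q]ᵀ = Mᵀv is [[105, 11]; [11, 7]]·[p, q]ᵀ = [288, 26]ᵀ.
det = 105·7 − 11² = 614.
p = (288·7 − 11·26)/614 = 865/307; q = (105·26 − 11·288)/614 = -219/307.

p = 2.8176, q = -0.7134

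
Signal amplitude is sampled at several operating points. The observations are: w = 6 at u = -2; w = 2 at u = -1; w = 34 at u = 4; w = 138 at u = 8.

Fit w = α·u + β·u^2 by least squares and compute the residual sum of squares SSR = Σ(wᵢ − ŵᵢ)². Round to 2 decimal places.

SSR = 4.11

Normal-equation sums: Σu·u = 85, Σu·u^2 = 567, Σu^2·u^2 = 4369.
Right-hand side: Σu·w = 1226, Σu^2·w = 9402.
So AᵀA·[α, β]ᵀ = Aᵀw: [[85, 567]; [567, 4369]]·[α, β]ᵀ = [1226, 9402]ᵀ.
Eliminating β: 4369·(row 1) − 567·(row 2) gives 49876·α = 4369·1226 − 567·9402 = 25460, so α = 6365/12469.
Then β = (9402 − 567·(6365/12469))/4369 = 26007/12469.
Residuals: -16484/12469, 5296/12469, -17626/12469, 5354/12469; SSR = 51256/12469.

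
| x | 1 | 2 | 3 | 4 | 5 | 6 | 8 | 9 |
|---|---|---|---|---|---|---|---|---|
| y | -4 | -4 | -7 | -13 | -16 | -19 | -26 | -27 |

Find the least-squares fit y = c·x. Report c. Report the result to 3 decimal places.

c = -3.093

Sums needed: Σx·x = 236.
For Mᵀy: Σx·y = -730.
Hence c = -730 / 236 ≈ -3.09322.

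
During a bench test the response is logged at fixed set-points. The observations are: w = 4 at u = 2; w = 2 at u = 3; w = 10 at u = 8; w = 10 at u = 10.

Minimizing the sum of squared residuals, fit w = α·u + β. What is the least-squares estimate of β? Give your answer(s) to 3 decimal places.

Normal-equation sums: Σu·u = 177, Σu = 23, Σ1 = 4.
For Aᵀw: Σu·w = 194, Σw = 26.
AᵀA·[α, β]ᵀ = Aᵀw becomes [[177, 23]; [23, 4]]·[α, β]ᵀ = [194, 26]ᵀ.
Determinant 177·4 − 23² = 179.
α = (194·4 − 23·26)/179 = 178/179; β = (177·26 − 23·194)/179 = 140/179.

β = 0.782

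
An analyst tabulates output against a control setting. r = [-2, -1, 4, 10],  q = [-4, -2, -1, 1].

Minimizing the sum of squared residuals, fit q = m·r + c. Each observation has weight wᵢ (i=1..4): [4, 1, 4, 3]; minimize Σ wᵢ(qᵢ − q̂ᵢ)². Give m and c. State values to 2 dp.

m = 0.40, c = -2.81

The normal system MᵀWM·[m, c]ᵀ = MᵀWq is [[381, 37]; [37, 12]]·[m, c]ᵀ = [48, -19]ᵀ.
Eliminating c: 12·(row 1) − 37·(row 2) gives 3203·m = 12·48 − 37·(-19) = 1279, so m = 1279/3203.
Then c = ((-19) − 37·(1279/3203))/12 = -9015/3203.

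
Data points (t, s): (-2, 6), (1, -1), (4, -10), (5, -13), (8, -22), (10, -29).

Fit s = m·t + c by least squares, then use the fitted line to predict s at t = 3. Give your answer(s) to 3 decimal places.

ŝ = -7.596

Sums needed: Σt·t = 210, Σt = 26, Σ1 = 6.
Right-hand side: Σt·s = -584, Σs = -69.
So XᵀX·[m, c]ᵀ = Xᵀs: [[210, 26]; [26, 6]]·[m, c]ᵀ = [-584, -69]ᵀ.
Eliminating c: 6·(row 1) − 26·(row 2) gives 584·m = 6·(-584) − 26·(-69) = -1710, so m = -855/292.
Then c = ((-69) − 26·(-855/292))/6 = 347/292.
At t = 3: ŝ = (-855/292)·(3) + (347/292)·(1) = -1109/146.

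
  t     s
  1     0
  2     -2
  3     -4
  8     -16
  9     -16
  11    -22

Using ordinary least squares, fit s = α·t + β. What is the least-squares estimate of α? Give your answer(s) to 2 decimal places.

α = -2.18

Setting ∂/∂α … = 0 gives: 280·α + 34·β = -530;  34·α + 6·β = -60.
(Σt·t = 280, Σt = 34, Σ1 = 6, Σt·s = -530, Σs = -60.)
Eliminating β: 6·(row 1) − 34·(row 2) gives 524·α = 6·(-530) − 34·(-60) = -1140, so α = -285/131.
Then β = ((-60) − 34·(-285/131))/6 = 305/131.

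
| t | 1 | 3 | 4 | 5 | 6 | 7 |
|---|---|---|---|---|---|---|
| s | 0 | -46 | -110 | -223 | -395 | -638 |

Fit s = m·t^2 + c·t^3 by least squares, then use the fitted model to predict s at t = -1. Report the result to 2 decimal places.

ŝ = 3.26

Entries of MᵀM: Σt^2·t^2 = 4660, Σt^2·t^3 = 28976, Σt^3·t^3 = 184756.
Right-hand side: Σt^2·s = -53231, Σt^3·s = -340311.
Normal equations: [[4660, 28976]; [28976, 184756]]·[m, c]ᵀ = [-53231, -340311]ᵀ.
Determinant 4660·184756 − 28976² = 21354384.
m = ((-53231)·184756 − 28976·(-340311))/21354384 = 6526225/5338596; c = (4660·(-340311) − 28976·(-53231))/21354384 = -10856951/5338596.
At t = -1: ŝ = (6526225/5338596)·(1) + (-10856951/5338596)·(-1) = 1448598/444883.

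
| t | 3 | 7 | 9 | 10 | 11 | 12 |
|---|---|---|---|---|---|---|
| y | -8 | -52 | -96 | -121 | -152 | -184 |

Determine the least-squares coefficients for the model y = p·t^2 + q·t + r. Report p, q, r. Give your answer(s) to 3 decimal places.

p = -1.688, q = 5.702, r = -9.802

Sums needed: Σt^2·t^2 = 54420, Σt^2·t = 5158, Σt^2 = 504, Σt·t = 504, Σt = 52, Σ1 = 6.
And Σt^2·y = -67384, Σt·y = -6342, Σy = -613.
Row-reducing yields p = -1720/1019, q = 29054/5095, r = -99881/10190.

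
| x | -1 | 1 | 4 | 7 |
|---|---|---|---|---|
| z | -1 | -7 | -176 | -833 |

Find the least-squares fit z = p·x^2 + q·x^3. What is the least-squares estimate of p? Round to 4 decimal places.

Compute the Gram sums: Σx^2·x^2 = 2659, Σx^2·x^3 = 17831, Σx^3·x^3 = 121747.
Right-hand side: Σx^2·z = -43641, Σx^3·z = -296989.
So AᵀA·[p, q]ᵀ = Aᵀz: [[2659, 17831]; [17831, 121747]]·[p, q]ᵀ = [-43641, -296989]ᵀ.
Determinant 2659·121747 − 17831² = 5780712.
p = ((-43641)·121747 − 17831·(-296989))/5780712 = -2193746/722589; q = (2659·(-296989) − 17831·(-43641))/5780712 = -1441385/722589.

p = -3.0360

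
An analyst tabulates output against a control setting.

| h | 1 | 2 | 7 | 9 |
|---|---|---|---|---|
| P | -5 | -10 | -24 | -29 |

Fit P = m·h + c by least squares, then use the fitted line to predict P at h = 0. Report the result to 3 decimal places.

P̂ = -3.095

From the data, Σh·h = 135, Σh = 19, Σ1 = 4.
Right-hand side: Σh·P = -454, ΣP = -68.
Eliminating c: 4·(row 1) − 19·(row 2) gives 179·m = 4·(-454) − 19·(-68) = -524, so m = -524/179.
Then c = ((-68) − 19·(-524/179))/4 = -554/179.
At h = 0: P̂ = (-524/179)·(0) + (-554/179)·(1) = -554/179.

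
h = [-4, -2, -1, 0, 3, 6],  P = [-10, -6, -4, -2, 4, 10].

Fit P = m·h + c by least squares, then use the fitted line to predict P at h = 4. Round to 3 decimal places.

Forming XᵀX = [[66, 2]; [2, 6]] and XᵀP = [128, -8]ᵀ gives XᵀX·[m, c]ᵀ = XᵀP.
Eliminating c: 6·(row 1) − 2·(row 2) gives 392·m = 6·128 − 2·(-8) = 784, so m = 2.
Then c = ((-8) − 2·2)/6 = -2.
At h = 4: P̂ = (2)·(4) + (-2)·(1) = 6.

P̂ = 6.000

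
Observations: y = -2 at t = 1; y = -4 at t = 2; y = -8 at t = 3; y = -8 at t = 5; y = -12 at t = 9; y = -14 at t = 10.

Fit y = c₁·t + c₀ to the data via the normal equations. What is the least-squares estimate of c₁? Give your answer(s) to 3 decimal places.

With design matrix A, AᵀA = [[220, 30]; [30, 6]] and Aᵀy = [-322, -48]ᵀ.
det = 220·6 − 30² = 420.
c₁ = ((-322)·6 − 30·(-48))/420 = -41/35; c₀ = (220·(-48) − 30·(-322))/420 = -15/7.

c₁ = -1.171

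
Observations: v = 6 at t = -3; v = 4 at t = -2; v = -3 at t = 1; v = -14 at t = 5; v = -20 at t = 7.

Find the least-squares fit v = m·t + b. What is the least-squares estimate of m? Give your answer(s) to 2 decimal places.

Entries of MᵀM: Σt·t = 88, Σt = 8, Σ1 = 5.
Moment sums: Σt·v = -239, Σv = -27.
Eliminating b: 5·(row 1) − 8·(row 2) gives 376·m = 5·(-239) − 8·(-27) = -979, so m = -979/376.
Then b = ((-27) − 8·(-979/376))/5 = -58/47.

m = -2.60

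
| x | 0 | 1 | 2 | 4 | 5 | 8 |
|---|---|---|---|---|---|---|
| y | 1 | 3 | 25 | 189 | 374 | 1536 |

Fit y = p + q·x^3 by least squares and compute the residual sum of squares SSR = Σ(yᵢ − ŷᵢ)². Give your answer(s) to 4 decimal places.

SSR = 11.3069

The normal equations are: 6·p + 710·q = 2128;  710·p + 281930·q = 845481.
(Σ1 = 6, Σx^3 = 710, Σx^3·x^3 = 281930, Σy = 2128, Σx^3·y = 845481.)
det = 6·281930 − 710² = 1187480.
p = (2128·281930 − 710·845481)/1187480 = -4921/16964; q = (6·845481 − 710·2128)/1187480 = 254429/84820.
Residuals: 21885/16964, 6159/21205, 109673/84820, -227871/84820, -2817/4241, 40477/84820; SSR = 959051/84820.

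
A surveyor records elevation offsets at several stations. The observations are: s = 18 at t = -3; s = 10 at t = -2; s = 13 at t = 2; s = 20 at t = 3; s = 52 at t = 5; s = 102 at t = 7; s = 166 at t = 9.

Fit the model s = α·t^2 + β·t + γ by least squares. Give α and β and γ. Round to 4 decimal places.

Setting ∂/∂α … = 0 gives: 9781·α + 1197·β + 181·γ = 20178;  1197·α + 181·β + 21·γ = 2480;  181·α + 21·β + 7·γ = 381.
(Σt^2·t^2 = 9781, Σt^2·t = 1197, Σt^2 = 181, Σt·t = 181, Σt = 21, Σ1 = 7, Σt^2·s = 20178, Σt·s = 2480, Σs = 381.)
Inverting the 3×3 Gram matrix, [α, β, γ]ᵀ = [200737/101608, 38711/101608, 27970/12701]ᵀ.

α = 1.9756, β = 0.3810, γ = 2.2022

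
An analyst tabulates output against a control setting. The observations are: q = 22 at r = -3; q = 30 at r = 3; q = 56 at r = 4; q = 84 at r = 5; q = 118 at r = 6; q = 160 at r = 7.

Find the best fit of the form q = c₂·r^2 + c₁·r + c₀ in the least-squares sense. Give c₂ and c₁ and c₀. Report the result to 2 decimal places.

c₂ = 3.06, c₁ = 1.59, c₀ = -0.81

Entries of MᵀM: Σr^2·r^2 = 4740, Σr^2·r = 748, Σr^2 = 144, Σr·r = 144, Σr = 22, Σ1 = 6.
Right-hand side: Σr^2·q = 15552, Σr·q = 2496, Σq = 470.
So MᵀM·[c₂, c₁, c₀]ᵀ = Mᵀq: [[4740, 748, 144]; [748, 144, 22]; [144, 22, 6]]·[c₂, c₁, c₀]ᵀ = [15552, 2496, 470]ᵀ.
Solving the 3×3 system (Gaussian elimination) gives c₂ = 7543/2469, c₁ = 6533/4115, c₀ = -9998/12345.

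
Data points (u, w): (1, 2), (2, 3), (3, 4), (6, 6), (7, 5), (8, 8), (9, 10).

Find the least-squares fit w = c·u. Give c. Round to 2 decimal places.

The normal system AᵀA·[c]ᵀ = Aᵀw is [[244]]·[c]ᵀ = [245]ᵀ.
c = 245/244 = 1.0041.

c = 1.00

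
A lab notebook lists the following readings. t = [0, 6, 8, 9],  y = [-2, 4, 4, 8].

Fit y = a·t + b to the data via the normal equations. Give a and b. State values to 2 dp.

Normal-equation sums: Σt·t = 181, Σt = 23, Σ1 = 4.
Moment sums: Σt·y = 128, Σy = 14.
So AᵀA·[a, b]ᵀ = Aᵀy: [[181, 23]; [23, 4]]·[a, b]ᵀ = [128, 14]ᵀ.
Eliminating b: 4·(row 1) − 23·(row 2) gives 195·a = 4·128 − 23·14 = 190, so a = 38/39.
Then b = (14 − 23·(38/39))/4 = -82/39.

a = 0.97, b = -2.10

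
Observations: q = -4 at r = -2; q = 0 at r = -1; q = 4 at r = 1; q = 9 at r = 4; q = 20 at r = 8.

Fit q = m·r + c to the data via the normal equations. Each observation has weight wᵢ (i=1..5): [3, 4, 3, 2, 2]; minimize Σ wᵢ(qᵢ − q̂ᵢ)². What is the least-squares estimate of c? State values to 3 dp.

Entries of MᵀWM: Σwᵢ·r·r = 179, Σwᵢ·r = 17, Σwᵢ·1 = 14.
Moment sums: Σwᵢ·r·q = 428, Σwᵢ·q = 58.
So MᵀWM·[m, c]ᵀ = MᵀWq: [[179, 17]; [17, 14]]·[m, c]ᵀ = [428, 58]ᵀ.
Determinant 179·14 − 17² = 2217.
m = (428·14 − 17·58)/2217 = 5006/2217; c = (179·58 − 17·428)/2217 = 3106/2217.

c = 1.401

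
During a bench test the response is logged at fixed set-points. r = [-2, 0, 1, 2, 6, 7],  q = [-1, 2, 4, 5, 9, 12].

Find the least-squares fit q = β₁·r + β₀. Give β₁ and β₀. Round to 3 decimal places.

β₁ = 1.332, β₀ = 2.060

Sums needed: Σr·r = 94, Σr = 14, Σ1 = 6.
And Σr·q = 154, Σq = 31.
Normal equations: [[94, 14]; [14, 6]]·[β₁, β₀]ᵀ = [154, 31]ᵀ.
Determinant 94·6 − 14² = 368.
β₁ = (154·6 − 14·31)/368 = 245/184; β₀ = (94·31 − 14·154)/368 = 379/184.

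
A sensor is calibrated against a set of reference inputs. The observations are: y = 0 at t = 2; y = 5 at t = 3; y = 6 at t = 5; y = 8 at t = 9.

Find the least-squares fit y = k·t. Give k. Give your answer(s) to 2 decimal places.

Normal-equation sums: Σt·t = 119.
For Xᵀy: Σt·y = 117.
So XᵀX·[k]ᵀ = Xᵀy: [[119]]·[k]ᵀ = [117]ᵀ.
k = 117/119 = 0.983193.

k = 0.98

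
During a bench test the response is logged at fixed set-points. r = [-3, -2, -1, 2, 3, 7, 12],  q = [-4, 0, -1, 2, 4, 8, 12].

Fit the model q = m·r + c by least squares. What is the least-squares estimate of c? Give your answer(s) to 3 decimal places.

c = 0.410

Compute the Gram sums: Σr·r = 220, Σr = 18, Σ1 = 7.
Right-hand side: Σr·q = 229, Σq = 21.
So MᵀM·[m, c]ᵀ = Mᵀq: [[220, 18]; [18, 7]]·[m, c]ᵀ = [229, 21]ᵀ.
Determinant 220·7 − 18² = 1216.
m = (229·7 − 18·21)/1216 = 1225/1216; c = (220·21 − 18·229)/1216 = 249/608.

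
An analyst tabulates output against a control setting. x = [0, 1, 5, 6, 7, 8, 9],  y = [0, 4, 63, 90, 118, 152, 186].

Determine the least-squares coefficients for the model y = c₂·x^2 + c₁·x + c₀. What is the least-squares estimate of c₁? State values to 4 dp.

c₁ = 3.0923

Sums needed: Σx^2·x^2 = 14980, Σx^2·x = 1926, Σx^2 = 256, Σx·x = 256, Σx = 36, Σ1 = 7.
And Σx^2·y = 35395, Σx·y = 4575, Σy = 613.
Normal equations: [[14980, 1926, 256]; [1926, 256, 36]; [256, 36, 7]]·[c₂, c₁, c₀]ᵀ = [35395, 4575, 613]ᵀ.
Inverting the 3×3 Gram matrix, [c₂, c₁, c₀]ᵀ = [61395/31094, 96153/31094, -8429/15547]ᵀ.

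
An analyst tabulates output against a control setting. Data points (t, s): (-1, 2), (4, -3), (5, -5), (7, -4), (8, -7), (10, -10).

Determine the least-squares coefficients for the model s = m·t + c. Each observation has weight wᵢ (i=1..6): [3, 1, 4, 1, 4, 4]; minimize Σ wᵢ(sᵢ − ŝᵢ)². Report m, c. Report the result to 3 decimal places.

m = -1.045, c = 0.914

Entries of MᵀWM: Σwᵢ·t·t = 824, Σwᵢ·t = 100, Σwᵢ·1 = 17.
Right-hand side: Σwᵢ·t·s = -770, Σwᵢ·s = -89.
MᵀWM·[m, c]ᵀ = MᵀWs becomes [[824, 100]; [100, 17]]·[m, c]ᵀ = [-770, -89]ᵀ.
Determinant 824·17 − 100² = 4008.
m = ((-770)·17 − 100·(-89))/4008 = -2095/2004; c = (824·(-89) − 100·(-770))/4008 = 458/501.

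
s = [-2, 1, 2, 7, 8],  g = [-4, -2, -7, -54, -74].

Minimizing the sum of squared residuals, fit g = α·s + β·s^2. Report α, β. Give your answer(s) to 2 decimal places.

α = -0.44, β = -1.08

Forming MᵀM = [[122, 856]; [856, 6530]] and Mᵀg = [-978, -7428]ᵀ gives MᵀM·[α, β]ᵀ = Mᵀg.
Δ = 122·6530 − 856² = 63924.
α = ((-978)·6530 − 856·(-7428))/63924 = -333/761; β = (122·(-7428) − 856·(-978))/63924 = -822/761.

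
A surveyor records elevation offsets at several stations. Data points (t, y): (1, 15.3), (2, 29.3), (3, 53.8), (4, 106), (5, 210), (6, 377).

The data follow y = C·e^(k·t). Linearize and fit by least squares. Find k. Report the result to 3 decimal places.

Taking logs, ln y = k·t + ln C, so regress ln y on t.
Σt = 21.0000, Σ(t)² = 91.0000, Σln y = 26.0335, Σt·ln y = 102.4216.
Equations: 91.0000·k + 21.0000·ln C = 102.4216;  21.0000·k + 6·ln C = 26.0335.
Solving (det = 105.0000): k = 0.64596, ln C = 2.07805.

k = 0.646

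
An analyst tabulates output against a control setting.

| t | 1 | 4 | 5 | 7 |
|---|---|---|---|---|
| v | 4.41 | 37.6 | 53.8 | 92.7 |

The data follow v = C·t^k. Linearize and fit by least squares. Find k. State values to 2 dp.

Taking logs, ln v = k·ln t + ln C, so regress ln v on ln t.
XᵀX = [[8.2987, 4.9416]; [4.9416, 4]], rhs = [20.2559, 13.6255]ᵀ  (here Σln t = 4.9416, Σ(ln t)² = 8.2987, Σln v = 13.6255, Σln t·ln v = 20.2559).
Slope k = (n·Σln t·ln v − Σln t·Σln v)/(n·Σ(ln t)² − (Σln t)²) = (4·20.2559 − 4.9416·13.6255)/8.7748 = 1.56027; ln C = (Σln v − k·Σln t)/n = 1.47881.

k = 1.56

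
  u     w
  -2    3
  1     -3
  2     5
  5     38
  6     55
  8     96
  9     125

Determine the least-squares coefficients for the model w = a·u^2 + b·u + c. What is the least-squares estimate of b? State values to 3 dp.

b = 0.379

From the data, Σu^2·u^2 = 12611, Σu^2·u = 1583, Σu^2 = 215, Σu·u = 215, Σu = 29, Σ1 = 7.
Moment sums: Σu^2·w = 19228, Σu·w = 2414, Σw = 319.
Normal equations: [[12611, 1583, 215]; [1583, 215, 29]; [215, 29, 7]]·[a, b, c]ᵀ = [19228, 2414, 319]ᵀ.
Inverting the 3×3 Gram matrix, [a, b, c]ᵀ = [483853/317058, 120167/317058, -151708/52843]ᵀ.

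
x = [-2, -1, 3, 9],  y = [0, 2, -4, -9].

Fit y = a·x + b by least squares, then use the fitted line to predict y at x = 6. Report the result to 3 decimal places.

With design matrix A, AᵀA = [[95, 9]; [9, 4]] and Aᵀy = [-95, -11]ᵀ.
Eliminating b: 4·(row 1) − 9·(row 2) gives 299·a = 4·(-95) − 9·(-11) = -281, so a = -281/299.
Then b = ((-11) − 9·(-281/299))/4 = -190/299.
At x = 6: ŷ = (-281/299)·(6) + (-190/299)·(1) = -1876/299.

ŷ = -6.274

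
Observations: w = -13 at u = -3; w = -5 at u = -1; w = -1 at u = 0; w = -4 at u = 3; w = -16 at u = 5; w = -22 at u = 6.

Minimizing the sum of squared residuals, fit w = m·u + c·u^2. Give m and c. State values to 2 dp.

m = 1.64, c = -0.92

Normal-equation sums: Σu·u = 80, Σu·u^2 = 340, Σu^2·u^2 = 2084.
Right-hand side: Σu·w = -180, Σu^2·w = -1350.
MᵀM·[m, c]ᵀ = Mᵀw becomes [[80, 340]; [340, 2084]]·[m, c]ᵀ = [-180, -1350]ᵀ.
Eliminating c: 2084·(row 1) − 340·(row 2) gives 51120·m = 2084·(-180) − 340·(-1350) = 83880, so m = 233/142.
Then c = ((-1350) − 340·(233/142))/2084 = -65/71.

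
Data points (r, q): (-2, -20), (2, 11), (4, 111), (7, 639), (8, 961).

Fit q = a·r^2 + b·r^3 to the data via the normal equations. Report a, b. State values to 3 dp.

a = -1.054, b = 2.010

Normal-equation sums: Σr^2·r^2 = 6785, Σr^2·r^3 = 50599, Σr^3·r^3 = 384017.
Right-hand side: Σr^2·q = 94555, Σr^3·q = 718561.
AᵀA·[a, b]ᵀ = Aᵀq becomes [[6785, 50599]; [50599, 384017]]·[a, b]ᵀ = [94555, 718561]ᵀ.
Determinant 6785·384017 − 50599² = 45296544.
a = (94555·384017 − 50599·718561)/45296544 = -11935151/11324136; b = (6785·718561 − 50599·94555)/45296544 = 22761985/11324136.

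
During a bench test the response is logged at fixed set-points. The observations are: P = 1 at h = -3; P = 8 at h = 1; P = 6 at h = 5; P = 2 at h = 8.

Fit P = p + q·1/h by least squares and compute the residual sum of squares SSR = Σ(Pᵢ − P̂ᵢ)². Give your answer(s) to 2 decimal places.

Normal-equation sums: Σ1 = 4, Σ1/h = 119/120, Σ1/h·1/h = 16801/14400.
Right-hand side: ΣP = 17, Σ1/h·P = 547/60.
Normal equations: [[4, 119/120]; [119/120, 16801/14400]]·[p, q]ᵀ = [17, 547/60]ᵀ.
Eliminating q: (16801/14400)·(row 1) − (119/120)·(row 2) gives (17681/4800)·p = (16801/14400)·17 − (119/120)·(547/60) = 155431/14400, so p = 155431/53043.
Then q = ((547/60) − (119/120)·(155431/53043))/(16801/14400) = 94120/17681.
Residuals: -2756/17681, -13447/53043, 106355/53043, -84640/53043; SSR = 353006/53043.

SSR = 6.66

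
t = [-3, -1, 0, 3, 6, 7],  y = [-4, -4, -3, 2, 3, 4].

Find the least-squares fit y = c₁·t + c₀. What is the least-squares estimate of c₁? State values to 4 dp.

Sums needed: Σt·t = 104, Σt = 12, Σ1 = 6.
Moment sums: Σt·y = 68, Σy = -2.
Eliminating c₀: 6·(row 1) − 12·(row 2) gives 480·c₁ = 6·68 − 12·(-2) = 432, so c₁ = 9/10.
Then c₀ = ((-2) − 12·(9/10))/6 = -32/15.

c₁ = 0.9000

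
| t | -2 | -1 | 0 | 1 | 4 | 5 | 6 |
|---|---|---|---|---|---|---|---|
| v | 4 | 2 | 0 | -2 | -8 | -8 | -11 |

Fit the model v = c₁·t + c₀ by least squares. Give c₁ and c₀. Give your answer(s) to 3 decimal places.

c₁ = -1.823, c₀ = 0.100

MᵀM·[c₁, c₀]ᵀ = Mᵀv reads: 83·c₁ + 13·c₀ = -150;  13·c₁ + 7·c₀ = -23.
(Σt·t = 83, Σt = 13, Σ1 = 7, Σt·v = -150, Σv = -23.)
Eliminating c₀: 7·(row 1) − 13·(row 2) gives 412·c₁ = 7·(-150) − 13·(-23) = -751, so c₁ = -751/412.
Then c₀ = ((-23) − 13·(-751/412))/7 = 41/412.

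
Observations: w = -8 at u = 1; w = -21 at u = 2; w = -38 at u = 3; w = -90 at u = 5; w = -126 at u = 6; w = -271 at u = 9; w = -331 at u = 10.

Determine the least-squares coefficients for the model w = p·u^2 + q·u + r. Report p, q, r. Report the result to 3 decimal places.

Entries of XᵀX: Σu^2·u^2 = 18580, Σu^2·u = 2106, Σu^2 = 256, Σu·u = 256, Σu = 36, Σ1 = 7.
Right-hand side: Σu^2·w = -62271, Σu·w = -7119, Σw = -885.
XᵀX·[p, q, r]ᵀ = Xᵀw becomes [[18580, 2106, 256]; [2106, 256, 36]; [256, 36, 7]]·[p, q, r]ᵀ = [-62271, -7119, -885]ᵀ.
Solving the 3×3 system (Gaussian elimination) gives p = -107437/34934, q = -68895/34934, r = -66607/17467.

p = -3.075, q = -1.972, r = -3.813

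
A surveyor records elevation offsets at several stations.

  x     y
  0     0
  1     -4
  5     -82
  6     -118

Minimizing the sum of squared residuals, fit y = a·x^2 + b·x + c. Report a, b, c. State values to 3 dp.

a = -3.200, b = -0.415, c = -0.154

Forming MᵀM = [[1922, 342, 62]; [342, 62, 12]; [62, 12, 4]] and Mᵀy = [-6302, -1122, -204]ᵀ gives MᵀM·[a, b, c]ᵀ = Mᵀy.
Row-reducing yields a = -16/5, b = -27/65, c = -2/13.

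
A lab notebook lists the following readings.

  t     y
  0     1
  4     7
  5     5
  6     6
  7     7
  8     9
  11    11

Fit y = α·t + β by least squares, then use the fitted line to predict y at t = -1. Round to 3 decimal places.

From the data, Σt·t = 311, Σt = 41, Σ1 = 7.
Moment sums: Σt·y = 331, Σy = 46.
MᵀM·[α, β]ᵀ = Mᵀy becomes [[311, 41]; [41, 7]]·[α, β]ᵀ = [331, 46]ᵀ.
Determinant 311·7 − 41² = 496.
α = (331·7 − 41·46)/496 = 431/496; β = (311·46 − 41·331)/496 = 735/496.
At t = -1: ŷ = (431/496)·(-1) + (735/496)·(1) = 19/31.

ŷ = 0.613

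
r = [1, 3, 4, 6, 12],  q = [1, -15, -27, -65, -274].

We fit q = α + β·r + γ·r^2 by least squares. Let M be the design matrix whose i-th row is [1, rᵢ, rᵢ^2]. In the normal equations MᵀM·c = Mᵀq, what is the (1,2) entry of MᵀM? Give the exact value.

26

Row 1 ↔ basis 1, column 2 ↔ basis r, so (MᵀM)_{1,2} = Σᵢ r = (1)·(1) + (1)·(3) + (1)·(4) + (1)·(6) + (1)·(12) = 26.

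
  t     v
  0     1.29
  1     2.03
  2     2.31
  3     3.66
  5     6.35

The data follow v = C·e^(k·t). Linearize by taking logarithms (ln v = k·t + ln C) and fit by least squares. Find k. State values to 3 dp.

k = 0.313

Taking logs, ln v = k·t + ln C, so regress ln v on t.
Σt = 11.0000, Σ(t)² = 39.0000, Σln v = 4.9458, Σt·ln v = 15.5172.
Equations: 39.0000·k + 11.0000·ln C = 15.5172;  11.0000·k + 5·ln C = 4.9458.
Slope k = (n·Σt·ln v − Σt·Σln v)/(n·Σ(t)² − (Σt)²) = (5·15.5172 − 11.0000·4.9458)/74.0000 = 0.31327; ln C = (Σln v − k·Σt)/n = 0.29998.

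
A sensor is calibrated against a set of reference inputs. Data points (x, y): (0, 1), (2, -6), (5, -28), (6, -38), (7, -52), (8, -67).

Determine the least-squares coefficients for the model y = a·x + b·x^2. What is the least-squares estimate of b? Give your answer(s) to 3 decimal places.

b = -0.931

Setting ∂/∂a … = 0 gives: 178·a + 1204·b = -1280;  1204·a + 8434·b = -8928.
Determinant 178·8434 − 1204² = 51636.
a = ((-1280)·8434 − 1204·(-8928))/51636 = -11552/12909; b = (178·(-8928) − 1204·(-1280))/51636 = -12016/12909.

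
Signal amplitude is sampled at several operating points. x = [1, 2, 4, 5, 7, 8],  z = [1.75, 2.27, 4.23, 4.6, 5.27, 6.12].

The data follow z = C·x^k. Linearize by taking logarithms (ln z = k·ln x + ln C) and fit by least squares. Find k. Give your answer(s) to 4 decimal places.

With ln zᵢ as the transformed response and ln xᵢ as the regressor:
Σln x = 7.7142, Σ(ln x)² = 13.1032, Σln z = 7.8212, Σln x·ln z = 12.0248.
Equations: 13.1032·k + 7.7142·ln C = 12.0248;  7.7142·k + 6·ln C = 7.8212.
Slope k = (n·Σln x·ln z − Σln x·Σln z)/(n·Σ(ln x)² − (Σln x)²) = (6·12.0248 − 7.7142·7.8212)/19.1098 = 0.61822; ln C = (Σln z − k·Σln x)/n = 0.50869.

k = 0.6182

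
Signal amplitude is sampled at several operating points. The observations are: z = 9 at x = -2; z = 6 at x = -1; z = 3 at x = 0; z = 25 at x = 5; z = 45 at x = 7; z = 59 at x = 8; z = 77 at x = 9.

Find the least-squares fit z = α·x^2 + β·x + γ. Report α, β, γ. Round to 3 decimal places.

Forming MᵀM = [[13700, 1700, 224]; [1700, 224, 26]; [224, 26, 7]] and Mᵀz = [12885, 1581, 224]ᵀ gives MᵀM·[α, β, γ]ᵀ = Mᵀz.
Row-reducing yields α = 5715/5756, β = -1274/1439, γ = 5060/1439.

α = 0.993, β = -0.885, γ = 3.516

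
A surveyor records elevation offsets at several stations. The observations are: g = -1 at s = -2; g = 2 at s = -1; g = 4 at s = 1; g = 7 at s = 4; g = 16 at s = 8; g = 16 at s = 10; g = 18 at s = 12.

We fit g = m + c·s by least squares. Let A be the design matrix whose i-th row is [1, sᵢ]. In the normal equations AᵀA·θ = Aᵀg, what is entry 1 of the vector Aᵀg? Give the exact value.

62

Entry 1 ↔ basis 1, so (Aᵀg)_{1} = Σᵢ gᵢ = (1)·(-1) + (1)·(2) + (1)·(4) + (1)·(7) + (1)·(16) + (1)·(16) + (1)·(18) = 62.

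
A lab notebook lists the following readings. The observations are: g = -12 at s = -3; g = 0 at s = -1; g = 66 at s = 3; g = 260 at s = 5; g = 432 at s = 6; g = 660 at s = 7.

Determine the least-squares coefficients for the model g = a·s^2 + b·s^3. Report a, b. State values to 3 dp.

a = 3.004, b = 1.494

Entries of AᵀA: Σs^2·s^2 = 4485, Σs^2·s^3 = 27707, Σs^3·s^3 = 181389.
Moment sums: Σs^2·g = 54878, Σs^3·g = 354298.
So AᵀA·[a, b]ᵀ = Aᵀg: [[4485, 27707]; [27707, 181389]]·[a, b]ᵀ = [54878, 354298]ᵀ.
det = 4485·181389 − 27707² = 45851816.
a = (54878·181389 − 27707·354298)/45851816 = 17216357/5731477; b = (4485·354298 − 27707·54878)/45851816 = 8565223/5731477.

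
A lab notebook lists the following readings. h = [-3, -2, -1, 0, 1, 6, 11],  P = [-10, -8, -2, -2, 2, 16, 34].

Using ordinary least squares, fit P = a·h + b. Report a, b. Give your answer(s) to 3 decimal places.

a = 3.094, b = -1.019

Forming MᵀM = [[172, 12]; [12, 7]] and MᵀP = [520, 30]ᵀ gives MᵀM·[a, b]ᵀ = MᵀP.
Eliminating b: 7·(row 1) − 12·(row 2) gives 1060·a = 7·520 − 12·30 = 3280, so a = 164/53.
Then b = (30 − 12·(164/53))/7 = -54/53.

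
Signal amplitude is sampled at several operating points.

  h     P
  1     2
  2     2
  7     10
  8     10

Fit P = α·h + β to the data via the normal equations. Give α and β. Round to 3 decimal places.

Forming MᵀM = [[118, 18]; [18, 4]] and MᵀP = [156, 24]ᵀ gives MᵀM·[α, β]ᵀ = MᵀP.
Determinant 118·4 − 18² = 148.
α = (156·4 − 18·24)/148 = 48/37; β = (118·24 − 18·156)/148 = 6/37.

α = 1.297, β = 0.162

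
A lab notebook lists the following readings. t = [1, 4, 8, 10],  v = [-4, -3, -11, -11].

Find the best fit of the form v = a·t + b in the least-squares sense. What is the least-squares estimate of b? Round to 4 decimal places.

Entries of XᵀX: Σt·t = 181, Σt = 23, Σ1 = 4.
Moment sums: Σt·v = -214, Σv = -29.
Normal equations: [[181, 23]; [23, 4]]·[a, b]ᵀ = [-214, -29]ᵀ.
Determinant 181·4 − 23² = 195.
a = ((-214)·4 − 23·(-29))/195 = -63/65; b = (181·(-29) − 23·(-214))/195 = -109/65.

b = -1.6769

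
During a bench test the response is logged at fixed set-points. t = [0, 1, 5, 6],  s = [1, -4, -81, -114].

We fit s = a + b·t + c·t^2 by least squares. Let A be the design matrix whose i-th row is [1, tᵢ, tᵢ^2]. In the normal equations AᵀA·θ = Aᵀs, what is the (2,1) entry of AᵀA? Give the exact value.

Row 2 ↔ basis t, column 1 ↔ basis 1, so (AᵀA)_{2,1} = Σᵢ t = (0)·(1) + (1)·(1) + (5)·(1) + (6)·(1) = 12.

12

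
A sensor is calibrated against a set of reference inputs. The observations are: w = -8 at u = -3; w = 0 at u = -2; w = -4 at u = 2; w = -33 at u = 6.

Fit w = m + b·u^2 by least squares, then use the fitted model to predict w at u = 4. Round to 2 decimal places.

ŵ = -13.89

AᵀA·[m, b]ᵀ = Aᵀw reads: 4·m + 53·b = -45;  53·m + 1409·b = -1276.
Eliminating b: 1409·(row 1) − 53·(row 2) gives 2827·m = 1409·(-45) − 53·(-1276) = 4223, so m = 4223/2827.
Then b = ((-1276) − 53·(4223/2827))/1409 = -2719/2827.
At u = 4: ŵ = (4223/2827)·(1) + (-2719/2827)·(16) = -3571/257.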